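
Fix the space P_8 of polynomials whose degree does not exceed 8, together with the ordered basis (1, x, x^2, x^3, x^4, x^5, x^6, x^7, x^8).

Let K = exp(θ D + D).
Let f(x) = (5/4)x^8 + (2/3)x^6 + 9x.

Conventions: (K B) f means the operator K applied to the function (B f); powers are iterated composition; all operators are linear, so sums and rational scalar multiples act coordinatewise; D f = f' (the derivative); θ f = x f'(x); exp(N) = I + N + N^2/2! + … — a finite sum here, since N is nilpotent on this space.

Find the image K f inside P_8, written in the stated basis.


the image equals g(x) = (5/4)x^8 + 80x^7 + (5882/3)x^6 + 23544x^5 + 147300x^4 + 472000x^3 + 709200x^2 + 406089x + 50889

order-1 term: 80x^7 + 24x^5 + 9
order-2 term: 1960x^6 + 300x^4
order-3 term: 23520x^5 + 1600x^3
order-4 term: 147000x^4 + 3600x^2
order-5 term: 470400x^3 + 2880x
order-6 term: 705600x^2 + 480
order-7 term: 403200x
order-8 term: 50400
the series for exp(θ D + D) f terminates at order 8
exp(θ D + D) f = (5/4)x^8 + 80x^7 + (5882/3)x^6 + 23544x^5 + 147300x^4 + 472000x^3 + 709200x^2 + 406089x + 50889


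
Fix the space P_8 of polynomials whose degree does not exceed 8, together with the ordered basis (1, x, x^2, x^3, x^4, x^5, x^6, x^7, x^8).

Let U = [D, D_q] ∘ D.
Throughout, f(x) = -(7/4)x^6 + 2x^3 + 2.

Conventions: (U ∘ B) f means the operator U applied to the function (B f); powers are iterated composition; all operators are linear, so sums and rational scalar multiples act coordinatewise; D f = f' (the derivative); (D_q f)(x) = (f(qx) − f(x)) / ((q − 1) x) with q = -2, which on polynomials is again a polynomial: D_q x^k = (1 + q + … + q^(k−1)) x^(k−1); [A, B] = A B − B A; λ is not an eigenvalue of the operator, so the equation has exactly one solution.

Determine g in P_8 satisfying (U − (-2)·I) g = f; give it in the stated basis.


write g with unknown coordinates in the stated basis and equate coefficients in (U − (-2)·I) g = f
solving from the highest basis element down gives g = -(7/8)x^6 + (1457/8)x^3 + 13129/16
check: U g = -(1449/4)x^3 - 13113/8
so U g − (-2)·g = -(7/4)x^6 + 2x^3 + 2 = f ✓

the result is g(x) = -(7/8)x^6 + (1457/8)x^3 + 13129/16


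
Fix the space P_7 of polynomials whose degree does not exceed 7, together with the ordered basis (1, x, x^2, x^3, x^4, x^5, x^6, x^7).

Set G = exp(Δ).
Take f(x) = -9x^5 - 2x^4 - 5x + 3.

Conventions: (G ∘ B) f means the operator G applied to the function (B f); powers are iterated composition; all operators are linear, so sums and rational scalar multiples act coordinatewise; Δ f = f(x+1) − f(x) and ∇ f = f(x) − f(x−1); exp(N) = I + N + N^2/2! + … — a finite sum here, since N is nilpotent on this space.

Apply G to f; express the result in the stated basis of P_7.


order-1 term: -45x^4 - 98x^3 - 102x^2 - 53x - 16
order-2 term: -90x^3 - 282x^2 - 339x - 149
order-3 term: -90x^2 - 278x - 237
order-4 term: -45x - 92
order-5 term: -9
the series for exp(Δ) f terminates at order 5
exp(Δ) f = -9x^5 - 47x^4 - 188x^3 - 474x^2 - 720x - 500

the result is g(x) = -9x^5 - 47x^4 - 188x^3 - 474x^2 - 720x - 500


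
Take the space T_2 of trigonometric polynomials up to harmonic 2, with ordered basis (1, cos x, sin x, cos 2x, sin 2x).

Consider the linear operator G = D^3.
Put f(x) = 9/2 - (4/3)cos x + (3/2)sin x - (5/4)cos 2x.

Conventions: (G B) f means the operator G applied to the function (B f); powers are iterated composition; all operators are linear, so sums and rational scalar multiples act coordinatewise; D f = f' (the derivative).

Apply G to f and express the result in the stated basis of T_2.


g(x) = -(3/2)cos x - (4/3)sin x - 10sin 2x

D f = (3/2)cos x + (4/3)sin x + (5/2)sin 2x
D D f = (4/3)cos x - (3/2)sin x + 5cos 2x
D D D f = -(3/2)cos x - (4/3)sin x - 10sin 2x


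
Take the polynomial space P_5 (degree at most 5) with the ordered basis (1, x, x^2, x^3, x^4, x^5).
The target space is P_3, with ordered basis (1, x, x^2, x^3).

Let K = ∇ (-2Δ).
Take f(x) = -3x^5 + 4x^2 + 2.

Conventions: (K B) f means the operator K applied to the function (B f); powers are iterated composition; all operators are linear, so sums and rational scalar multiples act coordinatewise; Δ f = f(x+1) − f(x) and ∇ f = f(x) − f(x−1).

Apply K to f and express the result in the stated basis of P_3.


Δ f = -15x^4 - 30x^3 - 30x^2 - 7x + 1
(-2Δ) f = 30x^4 + 60x^3 + 60x^2 + 14x - 2
∇ (-2Δ) f = 120x^3 + 60x - 16

the result is g(x) = 120x^3 + 60x - 16


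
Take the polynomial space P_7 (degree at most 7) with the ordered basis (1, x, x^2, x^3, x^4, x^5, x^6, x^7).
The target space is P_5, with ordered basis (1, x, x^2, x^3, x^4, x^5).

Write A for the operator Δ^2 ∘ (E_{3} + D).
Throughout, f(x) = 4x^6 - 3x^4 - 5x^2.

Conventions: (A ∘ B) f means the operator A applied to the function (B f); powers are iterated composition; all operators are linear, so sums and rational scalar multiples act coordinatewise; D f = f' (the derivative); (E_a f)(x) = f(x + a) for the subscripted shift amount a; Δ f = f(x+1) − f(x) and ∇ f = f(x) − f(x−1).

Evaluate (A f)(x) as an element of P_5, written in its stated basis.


E_{3} f = 4x^6 + 72x^5 + 537x^4 + 2124x^3 + 4693x^2 + 5478x + 2628
D f = 24x^5 - 12x^3 - 10x
(E_{3} + D) f = 4x^6 + 96x^5 + 537x^4 + 2112x^3 + 4693x^2 + 5468x + 2628
Δ (E_{3} + D) f = 24x^5 + 540x^4 + 3188x^3 + 10578x^2 + 18374x + 12910
Δ Δ (E_{3} + D) f = 120x^4 + 2400x^3 + 13044x^2 + 33000x + 32704

the result is g(x) = 120x^4 + 2400x^3 + 13044x^2 + 33000x + 32704


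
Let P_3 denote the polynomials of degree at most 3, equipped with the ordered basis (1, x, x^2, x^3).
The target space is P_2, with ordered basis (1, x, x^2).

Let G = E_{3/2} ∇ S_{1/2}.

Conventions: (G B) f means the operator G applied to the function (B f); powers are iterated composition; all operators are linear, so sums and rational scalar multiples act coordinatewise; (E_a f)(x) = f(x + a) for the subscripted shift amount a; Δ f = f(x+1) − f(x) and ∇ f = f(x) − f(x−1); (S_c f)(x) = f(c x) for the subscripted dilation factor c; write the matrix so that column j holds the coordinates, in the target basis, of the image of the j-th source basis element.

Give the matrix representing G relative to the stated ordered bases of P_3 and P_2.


image of 1: 0
image of x: 1/2
image of x^2: (1/2)x + 1/2
image of x^3: (3/8)x^2 + (3/4)x + 13/32
each image's coordinates form column j of the matrix

the matrix is [[0, 1/2, 1/2, 13/32]; [0, 0, 1/2, 3/4]; [0, 0, 0, 3/8]] (rows listed top to bottom)


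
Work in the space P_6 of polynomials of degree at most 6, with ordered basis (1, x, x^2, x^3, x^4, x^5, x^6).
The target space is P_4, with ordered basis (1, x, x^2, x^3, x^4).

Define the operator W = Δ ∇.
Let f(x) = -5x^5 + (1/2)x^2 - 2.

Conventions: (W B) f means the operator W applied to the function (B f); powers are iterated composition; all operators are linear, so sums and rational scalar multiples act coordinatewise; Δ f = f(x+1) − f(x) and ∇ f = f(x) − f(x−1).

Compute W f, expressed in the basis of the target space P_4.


∇ f = -25x^4 + 50x^3 - 50x^2 + 26x - 11/2
Δ ∇ f = -100x^3 - 50x + 1

g(x) = -100x^3 - 50x + 1


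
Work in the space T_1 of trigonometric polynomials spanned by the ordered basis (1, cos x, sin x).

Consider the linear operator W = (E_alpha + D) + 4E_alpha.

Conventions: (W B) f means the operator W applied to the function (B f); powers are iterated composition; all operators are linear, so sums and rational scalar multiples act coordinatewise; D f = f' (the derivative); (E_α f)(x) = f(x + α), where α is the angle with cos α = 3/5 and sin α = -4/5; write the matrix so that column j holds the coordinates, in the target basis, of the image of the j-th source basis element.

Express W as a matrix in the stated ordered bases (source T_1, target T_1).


image of 1: 5
image of cos x: 3cos x + 3sin x
image of sin x: -3cos x + 3sin x
each image's coordinates form column j of the matrix

the matrix is [[5, 0, 0]; [0, 3, -3]; [0, 3, 3]] (rows listed top to bottom)


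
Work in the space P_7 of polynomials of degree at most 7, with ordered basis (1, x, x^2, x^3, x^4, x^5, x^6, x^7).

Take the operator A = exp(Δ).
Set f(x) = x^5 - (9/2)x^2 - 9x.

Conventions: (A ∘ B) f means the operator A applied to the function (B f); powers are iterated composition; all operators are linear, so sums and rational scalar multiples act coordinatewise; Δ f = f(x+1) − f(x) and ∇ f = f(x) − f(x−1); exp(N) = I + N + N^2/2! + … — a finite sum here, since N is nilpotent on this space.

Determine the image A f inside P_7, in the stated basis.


order-1 term: 5x^4 + 10x^3 + 10x^2 - 4x - 25/2
order-2 term: 10x^3 + 30x^2 + 35x + 21/2
order-3 term: 10x^2 + 30x + 25
order-4 term: 5x + 10
order-5 term: 1
the series for exp(Δ) f terminates at order 5
exp(Δ) f = x^5 + 5x^4 + 20x^3 + (91/2)x^2 + 57x + 34

g(x) = x^5 + 5x^4 + 20x^3 + (91/2)x^2 + 57x + 34


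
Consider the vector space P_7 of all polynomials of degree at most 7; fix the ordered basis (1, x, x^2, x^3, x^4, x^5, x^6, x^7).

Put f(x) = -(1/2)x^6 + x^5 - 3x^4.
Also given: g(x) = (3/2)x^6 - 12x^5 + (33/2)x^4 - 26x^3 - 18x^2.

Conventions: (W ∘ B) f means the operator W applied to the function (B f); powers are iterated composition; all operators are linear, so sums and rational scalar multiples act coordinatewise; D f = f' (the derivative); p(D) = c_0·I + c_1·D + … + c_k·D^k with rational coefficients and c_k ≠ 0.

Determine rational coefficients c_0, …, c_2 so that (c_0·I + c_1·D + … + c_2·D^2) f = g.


c_0 = -3, c_1 = 3, c_2 = 1/2

D^0 f = -(1/2)x^6 + x^5 - 3x^4
D^1 f = -3x^5 + 5x^4 - 12x^3
D^2 f = -15x^4 + 20x^3 - 36x^2
matching coefficients of g against c_0 f + c_1 Df + … from the top degree down determines the c_i
solution: c_0 = -3, c_1 = 3, c_2 = 1/2


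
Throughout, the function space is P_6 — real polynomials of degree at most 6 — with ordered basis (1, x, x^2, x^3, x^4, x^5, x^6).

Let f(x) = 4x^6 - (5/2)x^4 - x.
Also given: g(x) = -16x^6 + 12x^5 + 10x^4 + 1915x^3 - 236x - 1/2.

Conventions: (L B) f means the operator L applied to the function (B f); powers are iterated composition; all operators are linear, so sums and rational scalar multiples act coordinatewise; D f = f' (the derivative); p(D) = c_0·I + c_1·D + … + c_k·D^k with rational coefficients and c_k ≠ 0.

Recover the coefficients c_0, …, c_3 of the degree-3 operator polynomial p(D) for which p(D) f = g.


D^0 f = 4x^6 - (5/2)x^4 - x
D^1 f = 24x^5 - 10x^3 - 1
D^2 f = 120x^4 - 30x^2
D^3 f = 480x^3 - 60x
matching coefficients of g against c_0 f + c_1 Df + … from the top degree down determines the c_i
solution: c_0 = -4, c_1 = 1/2, c_2 = 0, c_3 = 4

c_0 = -4, c_1 = 1/2, c_2 = 0, c_3 = 4


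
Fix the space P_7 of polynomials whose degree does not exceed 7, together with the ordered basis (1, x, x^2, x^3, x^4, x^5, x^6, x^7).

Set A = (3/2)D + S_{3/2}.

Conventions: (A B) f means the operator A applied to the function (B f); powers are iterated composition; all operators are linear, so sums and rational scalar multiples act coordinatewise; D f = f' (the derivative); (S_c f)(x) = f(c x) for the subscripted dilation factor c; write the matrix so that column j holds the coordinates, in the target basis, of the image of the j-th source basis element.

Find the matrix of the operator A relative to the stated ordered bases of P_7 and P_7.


image of 1: 1
image of x: (3/2)x + 3/2
image of x^2: (9/4)x^2 + 3x
image of x^3: (27/8)x^3 + (9/2)x^2
image of x^4: (81/16)x^4 + 6x^3
image of x^5: (243/32)x^5 + (15/2)x^4
image of x^6: (729/64)x^6 + 9x^5
image of x^7: (2187/128)x^7 + (21/2)x^6
each image's coordinates form column j of the matrix

the matrix is [[1, 3/2, 0, 0, 0, 0, 0, 0]; [0, 3/2, 3, 0, 0, 0, 0, 0]; [0, 0, 9/4, 9/2, 0, 0, 0, 0]; [0, 0, 0, 27/8, 6, 0, 0, 0]; [0, 0, 0, 0, 81/16, 15/2, 0, 0]; [0, 0, 0, 0, 0, 243/32, 9, 0]; [0, 0, 0, 0, 0, 0, 729/64, 21/2]; [0, 0, 0, 0, 0, 0, 0, 2187/128]] (rows listed top to bottom)


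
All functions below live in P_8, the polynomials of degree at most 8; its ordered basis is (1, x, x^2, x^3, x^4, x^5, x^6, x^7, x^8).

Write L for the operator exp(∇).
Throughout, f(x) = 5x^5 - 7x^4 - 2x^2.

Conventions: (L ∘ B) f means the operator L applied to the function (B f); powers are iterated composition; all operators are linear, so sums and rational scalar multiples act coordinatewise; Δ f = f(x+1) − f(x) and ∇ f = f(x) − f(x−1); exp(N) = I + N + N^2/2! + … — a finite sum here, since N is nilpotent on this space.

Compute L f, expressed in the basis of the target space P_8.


order-1 term: 25x^4 - 78x^3 + 92x^2 - 57x + 14
order-2 term: 50x^3 - 192x^2 + 259x - 126
order-3 term: 50x^2 - 178x + 167
order-4 term: 25x - 57
order-5 term: 5
the series for exp(∇) f terminates at order 5
exp(∇) f = 5x^5 + 18x^4 - 28x^3 - 52x^2 + 49x + 3

the image equals g(x) = 5x^5 + 18x^4 - 28x^3 - 52x^2 + 49x + 3


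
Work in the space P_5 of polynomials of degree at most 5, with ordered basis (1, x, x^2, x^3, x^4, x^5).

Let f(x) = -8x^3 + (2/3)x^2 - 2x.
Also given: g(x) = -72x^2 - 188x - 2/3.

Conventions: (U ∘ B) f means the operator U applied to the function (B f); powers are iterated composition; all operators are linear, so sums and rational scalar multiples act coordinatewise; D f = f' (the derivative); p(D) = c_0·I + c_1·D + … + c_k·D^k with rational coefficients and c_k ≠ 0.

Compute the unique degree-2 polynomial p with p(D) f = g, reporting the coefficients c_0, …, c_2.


D^0 f = -8x^3 + (2/3)x^2 - 2x
D^1 f = -24x^2 + (4/3)x - 2
D^2 f = -48x + 4/3
matching coefficients of g against c_0 f + c_1 Df + … from the top degree down determines the c_i
solution: c_0 = 0, c_1 = 3, c_2 = 4

p(D) = 3·D + 4·D^2, i.e. c_0 = 0, c_1 = 3, c_2 = 4


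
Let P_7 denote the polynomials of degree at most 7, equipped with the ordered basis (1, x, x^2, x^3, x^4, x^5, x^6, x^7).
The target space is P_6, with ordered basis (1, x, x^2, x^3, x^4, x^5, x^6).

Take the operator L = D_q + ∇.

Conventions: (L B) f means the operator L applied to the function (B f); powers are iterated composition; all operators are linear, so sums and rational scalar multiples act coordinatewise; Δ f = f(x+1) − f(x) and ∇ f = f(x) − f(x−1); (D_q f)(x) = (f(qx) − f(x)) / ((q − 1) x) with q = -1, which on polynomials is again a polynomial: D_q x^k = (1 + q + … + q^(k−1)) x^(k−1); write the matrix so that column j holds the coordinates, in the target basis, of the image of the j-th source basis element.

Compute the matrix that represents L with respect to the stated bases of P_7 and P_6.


image of 1: 0
image of x: 2
image of x^2: 2x - 1
image of x^3: 4x^2 - 3x + 1
image of x^4: 4x^3 - 6x^2 + 4x - 1
image of x^5: 6x^4 - 10x^3 + 10x^2 - 5x + 1
image of x^6: 6x^5 - 15x^4 + 20x^3 - 15x^2 + 6x - 1
image of x^7: 8x^6 - 21x^5 + 35x^4 - 35x^3 + 21x^2 - 7x + 1
each image's coordinates form column j of the matrix

the matrix is [[0, 2, -1, 1, -1, 1, -1, 1]; [0, 0, 2, -3, 4, -5, 6, -7]; [0, 0, 0, 4, -6, 10, -15, 21]; [0, 0, 0, 0, 4, -10, 20, -35]; [0, 0, 0, 0, 0, 6, -15, 35]; [0, 0, 0, 0, 0, 0, 6, -21]; [0, 0, 0, 0, 0, 0, 0, 8]] (rows listed top to bottom)


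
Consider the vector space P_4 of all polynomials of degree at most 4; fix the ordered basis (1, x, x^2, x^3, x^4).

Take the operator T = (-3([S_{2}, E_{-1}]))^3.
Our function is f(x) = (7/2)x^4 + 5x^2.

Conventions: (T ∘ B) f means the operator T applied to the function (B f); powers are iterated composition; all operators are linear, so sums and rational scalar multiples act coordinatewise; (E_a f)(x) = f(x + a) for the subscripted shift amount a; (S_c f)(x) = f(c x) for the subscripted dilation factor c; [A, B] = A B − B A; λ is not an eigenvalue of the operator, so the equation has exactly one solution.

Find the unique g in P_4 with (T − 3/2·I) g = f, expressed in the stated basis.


write g with unknown coordinates in the stated basis and equate coefficients in (T − 3/2·I) g = f
solving from the highest basis element down gives g = -(7/3)x^4 - (10/3)x^2 + 64512x - 84672
check: T g = 96768x - 127008
so T g − 3/2·g = (7/2)x^4 + 5x^2 = f ✓

the image equals g(x) = -(7/3)x^4 - (10/3)x^2 + 64512x - 84672


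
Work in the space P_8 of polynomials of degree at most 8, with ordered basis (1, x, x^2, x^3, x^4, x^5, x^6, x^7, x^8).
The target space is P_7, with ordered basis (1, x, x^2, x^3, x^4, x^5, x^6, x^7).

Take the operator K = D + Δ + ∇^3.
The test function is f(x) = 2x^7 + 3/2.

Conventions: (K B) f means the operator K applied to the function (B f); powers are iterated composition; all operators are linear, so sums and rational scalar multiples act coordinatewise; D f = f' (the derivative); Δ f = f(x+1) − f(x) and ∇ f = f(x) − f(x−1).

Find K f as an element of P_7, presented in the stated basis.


D f = 14x^6
Δ f = 14x^6 + 42x^5 + 70x^4 + 70x^3 + 42x^2 + 14x + 2
∇ f = 14x^6 - 42x^5 + 70x^4 - 70x^3 + 42x^2 - 14x + 2
∇ ∇ f = 84x^5 - 420x^4 + 980x^3 - 1260x^2 + 868x - 252
∇ ∇ ∇ f = 420x^4 - 2520x^3 + 6300x^2 - 7560x + 3612
(D + Δ + ∇^3) f = 28x^6 + 42x^5 + 490x^4 - 2450x^3 + 6342x^2 - 7546x + 3614

the image equals g(x) = 28x^6 + 42x^5 + 490x^4 - 2450x^3 + 6342x^2 - 7546x + 3614


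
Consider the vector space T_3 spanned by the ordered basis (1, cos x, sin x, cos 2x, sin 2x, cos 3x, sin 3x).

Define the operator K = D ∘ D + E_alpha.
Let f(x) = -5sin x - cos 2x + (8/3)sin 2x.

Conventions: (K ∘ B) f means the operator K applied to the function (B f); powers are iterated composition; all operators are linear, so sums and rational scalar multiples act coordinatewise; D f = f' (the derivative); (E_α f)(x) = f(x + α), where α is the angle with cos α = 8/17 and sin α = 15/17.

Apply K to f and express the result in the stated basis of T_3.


g(x) = -(75/17)cos x + (45/17)sin x + (1957/289)cos 2x - (3272/289)sin 2x

D f = -5cos x + (16/3)cos 2x + 2sin 2x
D D f = 5sin x + 4cos 2x - (32/3)sin 2x
E_alpha f = -(75/17)cos x - (40/17)sin x + (801/289)cos 2x - (568/867)sin 2x
(D ∘ D + E_alpha) f = -(75/17)cos x + (45/17)sin x + (1957/289)cos 2x - (3272/289)sin 2x


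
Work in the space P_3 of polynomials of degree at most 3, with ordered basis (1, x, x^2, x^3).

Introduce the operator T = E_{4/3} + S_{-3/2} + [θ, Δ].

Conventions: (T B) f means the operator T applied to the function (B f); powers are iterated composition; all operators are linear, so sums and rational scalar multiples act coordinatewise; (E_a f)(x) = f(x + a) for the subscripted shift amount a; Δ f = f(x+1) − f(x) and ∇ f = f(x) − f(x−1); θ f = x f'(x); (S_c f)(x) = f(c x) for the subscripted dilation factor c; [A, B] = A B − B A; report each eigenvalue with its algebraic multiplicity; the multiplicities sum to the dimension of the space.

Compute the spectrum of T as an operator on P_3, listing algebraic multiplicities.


image of 1: 2
image of x: -(1/2)x + 1/3
image of x^2: (13/4)x^2 + (2/3)x - 2/9
image of x^3: -(19/8)x^3 + x^2 - (2/3)x - 17/27
the matrix is upper triangular; its diagonal is (2, -1/2, 13/4, -19/8)
for a triangular matrix the eigenvalues are the diagonal entries, with algebraic multiplicity their repetition count

λ = -19/8 (multiplicity 1), λ = -1/2 (multiplicity 1), λ = 2 (multiplicity 1), λ = 13/4 (multiplicity 1)


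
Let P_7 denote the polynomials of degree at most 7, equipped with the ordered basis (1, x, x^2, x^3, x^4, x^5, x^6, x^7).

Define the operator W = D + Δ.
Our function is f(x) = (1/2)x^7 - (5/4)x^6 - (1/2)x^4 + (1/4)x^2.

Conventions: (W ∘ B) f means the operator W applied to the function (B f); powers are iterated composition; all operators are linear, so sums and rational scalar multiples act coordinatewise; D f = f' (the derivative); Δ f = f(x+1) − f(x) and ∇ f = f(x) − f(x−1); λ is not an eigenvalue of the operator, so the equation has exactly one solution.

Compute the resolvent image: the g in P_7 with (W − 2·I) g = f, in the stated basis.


write g with unknown coordinates in the stated basis and equate coefficients in (W − 2·I) g = f
solving from the highest basis element down gives g = -(1/4)x^7 - (9/8)x^6 - (75/8)x^5 - (951/16)x^4 - (1201/4)x^3 - (9097/8)x^2 - (45939/16)x - 115999/32
check: W g = -(7/2)x^6 - (75/4)x^5 - (955/8)x^4 - (1201/2)x^3 - 2274x^2 - (45939/8)x - 115999/16
so W g − 2·g = (1/2)x^7 - (5/4)x^6 - (1/2)x^4 + (1/4)x^2 = f ✓

the image equals g(x) = -(1/4)x^7 - (9/8)x^6 - (75/8)x^5 - (951/16)x^4 - (1201/4)x^3 - (9097/8)x^2 - (45939/16)x - 115999/32


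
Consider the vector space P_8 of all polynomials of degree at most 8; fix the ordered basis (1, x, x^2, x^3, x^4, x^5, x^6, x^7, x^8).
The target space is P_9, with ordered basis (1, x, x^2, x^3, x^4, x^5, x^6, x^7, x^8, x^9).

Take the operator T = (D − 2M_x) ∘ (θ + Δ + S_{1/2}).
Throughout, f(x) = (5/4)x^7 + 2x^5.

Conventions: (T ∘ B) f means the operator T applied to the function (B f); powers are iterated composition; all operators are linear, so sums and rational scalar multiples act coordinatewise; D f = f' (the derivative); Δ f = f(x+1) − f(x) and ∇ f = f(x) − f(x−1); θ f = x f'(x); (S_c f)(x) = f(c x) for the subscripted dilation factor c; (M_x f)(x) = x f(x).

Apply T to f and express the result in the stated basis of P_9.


the image equals g(x) = -(4485/256)x^8 - (35/2)x^7 - (5789/512)x^6 - 55x^5 + (865/16)x^4 + (245/2)x^3 + (615/4)x^2 + 86x + 75/4

θ f = (35/4)x^7 + 10x^5
Δ f = (35/4)x^6 + (105/4)x^5 + (215/4)x^4 + (255/4)x^3 + (185/4)x^2 + (75/4)x + 13/4
S_{1/2} f = (5/512)x^7 + (1/16)x^5
(θ + Δ + S_{1/2}) f = (4485/512)x^7 + (35/4)x^6 + (581/16)x^5 + (215/4)x^4 + (255/4)x^3 + (185/4)x^2 + (75/4)x + 13/4
D (θ + Δ + S_{1/2}) f = (31395/512)x^6 + (105/2)x^5 + (2905/16)x^4 + 215x^3 + (765/4)x^2 + (185/2)x + 75/4
M_x (θ + Δ + S_{1/2}) f = (4485/512)x^8 + (35/4)x^7 + (581/16)x^6 + (215/4)x^5 + (255/4)x^4 + (185/4)x^3 + (75/4)x^2 + (13/4)x
(-2M_x) (θ + Δ + S_{1/2}) f = -(4485/256)x^8 - (35/2)x^7 - (581/8)x^6 - (215/2)x^5 - (255/2)x^4 - (185/2)x^3 - (75/2)x^2 - (13/2)x
(D − 2M_x) (θ + Δ + S_{1/2}) f = -(4485/256)x^8 - (35/2)x^7 - (5789/512)x^6 - 55x^5 + (865/16)x^4 + (245/2)x^3 + (615/4)x^2 + 86x + 75/4


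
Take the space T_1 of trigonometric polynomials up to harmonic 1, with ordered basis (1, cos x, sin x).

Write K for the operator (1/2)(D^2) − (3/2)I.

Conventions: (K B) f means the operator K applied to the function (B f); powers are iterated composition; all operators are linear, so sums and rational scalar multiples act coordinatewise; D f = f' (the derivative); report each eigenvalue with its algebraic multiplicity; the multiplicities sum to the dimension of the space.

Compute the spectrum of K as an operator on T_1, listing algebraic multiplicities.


image of 1: -3/2
image of cos x: -2cos x
image of sin x: -2sin x
the matrix is diagonal; its diagonal is (-3/2, -2, -2)
for a triangular matrix the eigenvalues are the diagonal entries, with algebraic multiplicity their repetition count

λ = -2 (multiplicity 2), λ = -3/2 (multiplicity 1)


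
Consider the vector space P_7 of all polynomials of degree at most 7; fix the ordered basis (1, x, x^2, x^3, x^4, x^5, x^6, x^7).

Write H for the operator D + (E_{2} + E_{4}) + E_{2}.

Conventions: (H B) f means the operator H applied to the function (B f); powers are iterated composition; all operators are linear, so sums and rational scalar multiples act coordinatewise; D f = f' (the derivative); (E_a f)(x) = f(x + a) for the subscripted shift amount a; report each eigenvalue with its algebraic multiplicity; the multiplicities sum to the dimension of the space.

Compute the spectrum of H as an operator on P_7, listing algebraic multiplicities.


λ = 3 (multiplicity 8)

image of 1: 3
image of x: 3x + 9
image of x^2: 3x^2 + 18x + 24
image of x^3: 3x^3 + 27x^2 + 72x + 80
image of x^4: 3x^4 + 36x^3 + 144x^2 + 320x + 288
image of x^5: 3x^5 + 45x^4 + 240x^3 + 800x^2 + 1440x + 1088
image of x^6: 3x^6 + 54x^5 + 360x^4 + 1600x^3 + 4320x^2 + 6528x + 4224
image of x^7: 3x^7 + 63x^6 + 504x^5 + 2800x^4 + 10080x^3 + 22848x^2 + 29568x + 16640
the matrix is upper triangular; its diagonal is (3, 3, 3, 3, 3, 3, 3, 3)
for a triangular matrix the eigenvalues are the diagonal entries, with algebraic multiplicity their repetition count


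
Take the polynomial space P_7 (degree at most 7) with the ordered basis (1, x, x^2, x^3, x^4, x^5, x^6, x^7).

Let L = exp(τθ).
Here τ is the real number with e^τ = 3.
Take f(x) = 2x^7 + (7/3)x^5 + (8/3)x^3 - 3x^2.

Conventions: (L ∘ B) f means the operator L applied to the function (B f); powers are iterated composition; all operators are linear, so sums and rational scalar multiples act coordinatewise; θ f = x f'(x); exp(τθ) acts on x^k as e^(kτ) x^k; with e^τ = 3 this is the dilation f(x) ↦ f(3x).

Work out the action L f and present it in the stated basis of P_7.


g(x) = 4374x^7 + 567x^5 + 72x^3 - 27x^2

exp(τθ) x^k = e^(kτ) x^k; with e^τ = 3 this sends x^k to 3^k x^k
x^2 ↦ 9 x^2
x^3 ↦ 27 x^3
x^5 ↦ 243 x^5
x^7 ↦ 2187 x^7
applying this coordinatewise to f: exp(τθ) f = 4374x^7 + 567x^5 + 72x^3 - 27x^2


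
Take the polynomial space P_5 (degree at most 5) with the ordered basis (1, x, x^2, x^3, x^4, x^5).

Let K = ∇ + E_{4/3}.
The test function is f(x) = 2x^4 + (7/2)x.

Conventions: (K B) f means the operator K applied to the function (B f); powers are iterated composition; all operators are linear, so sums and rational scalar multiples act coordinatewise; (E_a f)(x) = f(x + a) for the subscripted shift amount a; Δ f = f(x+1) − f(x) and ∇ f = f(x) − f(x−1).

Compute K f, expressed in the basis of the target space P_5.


the image equals g(x) = 2x^4 + (56/3)x^3 + (28/3)x^2 + (1645/54)x + 2023/162

∇ f = 8x^3 - 12x^2 + 8x + 3/2
E_{4/3} f = 2x^4 + (32/3)x^3 + (64/3)x^2 + (1213/54)x + 890/81
(∇ + E_{4/3}) f = 2x^4 + (56/3)x^3 + (28/3)x^2 + (1645/54)x + 2023/162


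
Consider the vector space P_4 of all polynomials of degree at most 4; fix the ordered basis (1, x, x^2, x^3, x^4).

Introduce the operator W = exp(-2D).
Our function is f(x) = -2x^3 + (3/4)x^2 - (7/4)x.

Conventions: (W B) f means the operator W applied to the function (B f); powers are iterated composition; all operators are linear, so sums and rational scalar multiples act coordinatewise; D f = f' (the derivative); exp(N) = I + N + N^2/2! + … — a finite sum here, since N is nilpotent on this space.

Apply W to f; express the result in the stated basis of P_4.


order-1 term: 12x^2 - 3x + 7/2
order-2 term: -24x + 3
order-3 term: 16
the series for exp(-2D) f terminates at order 3
exp(-2D) f = -2x^3 + (51/4)x^2 - (115/4)x + 45/2

the result is g(x) = -2x^3 + (51/4)x^2 - (115/4)x + 45/2


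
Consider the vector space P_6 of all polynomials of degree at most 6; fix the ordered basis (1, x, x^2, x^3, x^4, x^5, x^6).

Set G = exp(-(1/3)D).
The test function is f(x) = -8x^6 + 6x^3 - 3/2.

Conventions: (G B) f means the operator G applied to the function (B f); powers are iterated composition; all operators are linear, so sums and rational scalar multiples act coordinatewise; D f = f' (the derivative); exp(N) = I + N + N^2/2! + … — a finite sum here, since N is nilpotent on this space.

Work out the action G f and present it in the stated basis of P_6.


order-1 term: 16x^5 - 6x^2
order-2 term: -(40/3)x^4 + 2x
order-3 term: (160/27)x^3 - 2/9
order-4 term: -(40/27)x^2
order-5 term: (16/81)x
order-6 term: -8/729
the series for exp(-(1/3)D) f terminates at order 6
exp(-(1/3)D) f = -8x^6 + 16x^5 - (40/3)x^4 + (322/27)x^3 - (202/27)x^2 + (178/81)x - 2527/1458

g(x) = -8x^6 + 16x^5 - (40/3)x^4 + (322/27)x^3 - (202/27)x^2 + (178/81)x - 2527/1458


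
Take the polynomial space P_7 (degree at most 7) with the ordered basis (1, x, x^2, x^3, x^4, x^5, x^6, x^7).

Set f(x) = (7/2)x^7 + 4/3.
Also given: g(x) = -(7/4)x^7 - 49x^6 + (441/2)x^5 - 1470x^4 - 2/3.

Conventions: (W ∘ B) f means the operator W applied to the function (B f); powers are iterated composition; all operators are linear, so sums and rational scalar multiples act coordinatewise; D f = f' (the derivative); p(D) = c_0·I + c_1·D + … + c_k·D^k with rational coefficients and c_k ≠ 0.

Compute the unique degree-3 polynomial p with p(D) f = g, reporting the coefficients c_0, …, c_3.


D^0 f = (7/2)x^7 + 4/3
D^1 f = (49/2)x^6
D^2 f = 147x^5
D^3 f = 735x^4
matching coefficients of g against c_0 f + c_1 Df + … from the top degree down determines the c_i
solution: c_0 = -1/2, c_1 = -2, c_2 = 3/2, c_3 = -2

p(D) = -(1/2)·I − 2·D + (3/2)·D^2 − 2·D^3, i.e. c_0 = -1/2, c_1 = -2, c_2 = 3/2, c_3 = -2


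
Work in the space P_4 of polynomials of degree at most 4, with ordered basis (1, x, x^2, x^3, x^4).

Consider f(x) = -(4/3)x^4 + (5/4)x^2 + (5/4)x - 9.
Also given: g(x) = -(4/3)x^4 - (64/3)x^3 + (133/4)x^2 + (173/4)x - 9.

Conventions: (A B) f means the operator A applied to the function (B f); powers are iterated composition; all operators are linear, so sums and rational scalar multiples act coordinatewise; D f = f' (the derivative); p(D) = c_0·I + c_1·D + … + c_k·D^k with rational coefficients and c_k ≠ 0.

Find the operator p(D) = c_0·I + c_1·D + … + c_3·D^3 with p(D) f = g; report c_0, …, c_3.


c_0 = 1, c_1 = 4, c_2 = -2, c_3 = -1

D^0 f = -(4/3)x^4 + (5/4)x^2 + (5/4)x - 9
D^1 f = -(16/3)x^3 + (5/2)x + 5/4
D^2 f = -16x^2 + 5/2
D^3 f = -32x
matching coefficients of g against c_0 f + c_1 Df + … from the top degree down determines the c_i
solution: c_0 = 1, c_1 = 4, c_2 = -2, c_3 = -1


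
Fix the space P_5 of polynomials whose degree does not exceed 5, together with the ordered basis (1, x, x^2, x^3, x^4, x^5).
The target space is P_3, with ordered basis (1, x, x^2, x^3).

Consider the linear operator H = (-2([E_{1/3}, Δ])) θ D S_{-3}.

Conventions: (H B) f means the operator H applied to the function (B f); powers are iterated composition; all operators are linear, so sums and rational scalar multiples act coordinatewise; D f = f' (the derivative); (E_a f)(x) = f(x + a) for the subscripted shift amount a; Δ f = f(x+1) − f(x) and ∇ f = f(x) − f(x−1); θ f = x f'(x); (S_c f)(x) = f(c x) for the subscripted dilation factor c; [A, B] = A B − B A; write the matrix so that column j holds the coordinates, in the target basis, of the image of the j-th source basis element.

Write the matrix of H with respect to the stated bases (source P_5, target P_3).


the matrix is [[0, 0, 0, 0, 0, 0]; [0, 0, 0, 0, 0, 0]; [0, 0, 0, 0, 0, 0]; [0, 0, 0, 0, 0, 0]] (rows listed top to bottom)

image of 1: 0
image of x: 0
image of x^2: 0
image of x^3: 0
image of x^4: 0
image of x^5: 0
each image's coordinates form column j of the matrix


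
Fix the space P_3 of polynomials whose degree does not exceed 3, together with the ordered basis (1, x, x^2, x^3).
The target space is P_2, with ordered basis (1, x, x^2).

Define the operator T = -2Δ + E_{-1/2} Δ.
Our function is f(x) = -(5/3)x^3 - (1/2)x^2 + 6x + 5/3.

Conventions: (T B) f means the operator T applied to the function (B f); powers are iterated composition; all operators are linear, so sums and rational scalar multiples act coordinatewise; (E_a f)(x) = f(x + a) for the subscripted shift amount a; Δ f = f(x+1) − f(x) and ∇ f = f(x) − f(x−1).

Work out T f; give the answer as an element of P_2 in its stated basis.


Δ f = -5x^2 - 6x + 23/6
(-2Δ) f = 10x^2 + 12x - 23/3
Δ f = -5x^2 - 6x + 23/6
E_{-1/2} Δ f = -5x^2 - x + 67/12
(-2Δ + E_{-1/2} Δ) f = 5x^2 + 11x - 25/12

g(x) = 5x^2 + 11x - 25/12


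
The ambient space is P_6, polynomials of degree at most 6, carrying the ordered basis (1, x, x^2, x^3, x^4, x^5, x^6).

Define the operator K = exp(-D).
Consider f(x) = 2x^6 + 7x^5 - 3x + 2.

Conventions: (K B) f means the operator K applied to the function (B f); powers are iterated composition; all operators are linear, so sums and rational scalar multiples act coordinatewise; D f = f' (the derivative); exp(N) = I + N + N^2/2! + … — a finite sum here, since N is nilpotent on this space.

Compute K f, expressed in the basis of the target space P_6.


the result is g(x) = 2x^6 - 5x^5 - 5x^4 + 30x^3 - 40x^2 + 20x

order-1 term: -12x^5 - 35x^4 + 3
order-2 term: 30x^4 + 70x^3
order-3 term: -40x^3 - 70x^2
order-4 term: 30x^2 + 35x
order-5 term: -12x - 7
order-6 term: 2
the series for exp(-D) f terminates at order 6
exp(-D) f = 2x^6 - 5x^5 - 5x^4 + 30x^3 - 40x^2 + 20x


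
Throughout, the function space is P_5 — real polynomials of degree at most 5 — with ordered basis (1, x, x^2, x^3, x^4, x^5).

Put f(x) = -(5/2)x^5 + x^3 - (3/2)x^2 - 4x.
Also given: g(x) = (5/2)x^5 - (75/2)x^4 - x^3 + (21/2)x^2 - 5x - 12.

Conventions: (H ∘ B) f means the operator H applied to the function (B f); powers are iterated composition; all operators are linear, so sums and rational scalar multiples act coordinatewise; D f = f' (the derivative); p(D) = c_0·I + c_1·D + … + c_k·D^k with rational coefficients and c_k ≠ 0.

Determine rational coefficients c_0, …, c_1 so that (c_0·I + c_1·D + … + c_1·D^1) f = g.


c_0 = -1, c_1 = 3

D^0 f = -(5/2)x^5 + x^3 - (3/2)x^2 - 4x
D^1 f = -(25/2)x^4 + 3x^2 - 3x - 4
matching coefficients of g against c_0 f + c_1 Df + … from the top degree down determines the c_i
solution: c_0 = -1, c_1 = 3


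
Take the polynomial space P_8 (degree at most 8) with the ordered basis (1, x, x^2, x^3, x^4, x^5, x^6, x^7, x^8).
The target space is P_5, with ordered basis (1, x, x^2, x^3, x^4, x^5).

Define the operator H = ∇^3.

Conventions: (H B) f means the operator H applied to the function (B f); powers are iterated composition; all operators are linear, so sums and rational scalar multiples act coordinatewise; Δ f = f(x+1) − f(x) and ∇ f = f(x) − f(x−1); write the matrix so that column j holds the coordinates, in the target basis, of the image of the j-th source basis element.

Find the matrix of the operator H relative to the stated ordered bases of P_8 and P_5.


image of 1: 0
image of x: 0
image of x^2: 0
image of x^3: 6
image of x^4: 24x - 36
image of x^5: 60x^2 - 180x + 150
image of x^6: 120x^3 - 540x^2 + 900x - 540
image of x^7: 210x^4 - 1260x^3 + 3150x^2 - 3780x + 1806
image of x^8: 336x^5 - 2520x^4 + 8400x^3 - 15120x^2 + 14448x - 5796
each image's coordinates form column j of the matrix

the matrix is [[0, 0, 0, 6, -36, 150, -540, 1806, -5796]; [0, 0, 0, 0, 24, -180, 900, -3780, 14448]; [0, 0, 0, 0, 0, 60, -540, 3150, -15120]; [0, 0, 0, 0, 0, 0, 120, -1260, 8400]; [0, 0, 0, 0, 0, 0, 0, 210, -2520]; [0, 0, 0, 0, 0, 0, 0, 0, 336]] (rows listed top to bottom)


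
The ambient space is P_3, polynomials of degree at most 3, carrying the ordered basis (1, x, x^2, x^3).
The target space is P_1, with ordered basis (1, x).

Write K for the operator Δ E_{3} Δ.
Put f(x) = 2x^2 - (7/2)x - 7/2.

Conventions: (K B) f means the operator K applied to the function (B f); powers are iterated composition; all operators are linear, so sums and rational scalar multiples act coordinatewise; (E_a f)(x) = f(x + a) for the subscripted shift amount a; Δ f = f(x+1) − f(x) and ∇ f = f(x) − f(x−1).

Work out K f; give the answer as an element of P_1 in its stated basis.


Δ f = 4x - 3/2
E_{3} Δ f = 4x + 21/2
Δ E_{3} Δ f = 4

g(x) = 4


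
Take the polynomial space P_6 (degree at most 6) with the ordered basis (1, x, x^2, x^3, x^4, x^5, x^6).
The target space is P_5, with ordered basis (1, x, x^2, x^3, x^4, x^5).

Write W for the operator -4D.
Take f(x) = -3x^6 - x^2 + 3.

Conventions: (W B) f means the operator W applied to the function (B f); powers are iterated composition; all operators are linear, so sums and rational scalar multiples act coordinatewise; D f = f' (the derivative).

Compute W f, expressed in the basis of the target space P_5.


the result is g(x) = 72x^5 + 8x

D f = -18x^5 - 2x
(-4D) f = 72x^5 + 8x


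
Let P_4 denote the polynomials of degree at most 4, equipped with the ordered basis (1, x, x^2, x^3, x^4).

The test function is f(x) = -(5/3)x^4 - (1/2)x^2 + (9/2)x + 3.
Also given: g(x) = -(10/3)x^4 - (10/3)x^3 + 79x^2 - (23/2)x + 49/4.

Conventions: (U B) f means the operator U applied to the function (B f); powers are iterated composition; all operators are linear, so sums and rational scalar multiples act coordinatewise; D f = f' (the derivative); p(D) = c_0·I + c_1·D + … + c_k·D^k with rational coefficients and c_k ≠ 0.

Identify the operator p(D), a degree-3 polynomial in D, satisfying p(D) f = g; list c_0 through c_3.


p(D) = 2·I + (1/2)·D − 4·D^2 + (1/2)·D^3, i.e. c_0 = 2, c_1 = 1/2, c_2 = -4, c_3 = 1/2

D^0 f = -(5/3)x^4 - (1/2)x^2 + (9/2)x + 3
D^1 f = -(20/3)x^3 - x + 9/2
D^2 f = -20x^2 - 1
D^3 f = -40x
matching coefficients of g against c_0 f + c_1 Df + … from the top degree down determines the c_i
solution: c_0 = 2, c_1 = 1/2, c_2 = -4, c_3 = 1/2


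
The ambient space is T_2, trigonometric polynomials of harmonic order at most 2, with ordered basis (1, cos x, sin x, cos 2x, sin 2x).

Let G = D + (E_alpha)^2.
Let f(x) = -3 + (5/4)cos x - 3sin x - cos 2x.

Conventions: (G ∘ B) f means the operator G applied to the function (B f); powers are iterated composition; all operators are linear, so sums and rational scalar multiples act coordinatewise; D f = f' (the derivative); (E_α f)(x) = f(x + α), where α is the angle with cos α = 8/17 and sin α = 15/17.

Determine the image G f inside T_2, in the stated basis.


the image equals g(x) = -3 - (7153/1156)cos x - (713/1156)sin x + (31679/83521)cos 2x + (89762/83521)sin 2x

D f = -3cos x - (5/4)sin x + 2sin 2x
E_alpha f = -3 - (35/17)cos x - (171/68)sin x + (161/289)cos 2x + (240/289)sin 2x
E_alpha E_alpha f = -3 - (3685/1156)cos x + (183/289)sin x + (31679/83521)cos 2x - (77280/83521)sin 2x
(D + (E_alpha)^2) f = -3 - (7153/1156)cos x - (713/1156)sin x + (31679/83521)cos 2x + (89762/83521)sin 2x


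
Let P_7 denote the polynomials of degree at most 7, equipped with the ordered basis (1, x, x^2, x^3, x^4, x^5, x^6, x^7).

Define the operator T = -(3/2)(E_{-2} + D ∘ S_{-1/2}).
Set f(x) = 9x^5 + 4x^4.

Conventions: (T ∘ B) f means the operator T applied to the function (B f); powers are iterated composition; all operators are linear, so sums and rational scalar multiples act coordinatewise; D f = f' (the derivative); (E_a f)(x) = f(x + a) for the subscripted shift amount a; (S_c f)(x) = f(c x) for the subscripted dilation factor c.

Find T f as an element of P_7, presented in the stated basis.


the image equals g(x) = -(27/2)x^5 + (8391/64)x^4 - (987/2)x^3 + 936x^2 - 888x + 336

E_{-2} f = 9x^5 - 86x^4 + 328x^3 - 624x^2 + 592x - 224
S_{-1/2} f = -(9/32)x^5 + (1/4)x^4
D S_{-1/2} f = -(45/32)x^4 + x^3
(E_{-2} + D ∘ S_{-1/2}) f = 9x^5 - (2797/32)x^4 + 329x^3 - 624x^2 + 592x - 224
(-(3/2)(E_{-2} + D ∘ S_{-1/2})) f = -(27/2)x^5 + (8391/64)x^4 - (987/2)x^3 + 936x^2 - 888x + 336


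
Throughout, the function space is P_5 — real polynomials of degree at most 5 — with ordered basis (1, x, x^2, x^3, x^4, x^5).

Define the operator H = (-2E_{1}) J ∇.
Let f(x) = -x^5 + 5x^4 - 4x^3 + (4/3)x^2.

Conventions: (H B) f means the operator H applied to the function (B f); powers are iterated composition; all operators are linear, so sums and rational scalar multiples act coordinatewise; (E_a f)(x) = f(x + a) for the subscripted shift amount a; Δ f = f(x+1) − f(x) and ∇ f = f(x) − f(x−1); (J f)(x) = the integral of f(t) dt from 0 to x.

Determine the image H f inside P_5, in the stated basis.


∇ f = -5x^4 + 30x^3 - 52x^2 + (119/3)x - 34/3
J ∇ f = -x^5 + (15/2)x^4 - (52/3)x^3 + (119/6)x^2 - (34/3)x
E_{1} J ∇ f = -x^5 + (5/2)x^4 + (8/3)x^3 + (17/6)x^2 + (4/3)x - 7/3
(-2E_{1}) J ∇ f = 2x^5 - 5x^4 - (16/3)x^3 - (17/3)x^2 - (8/3)x + 14/3

the image equals g(x) = 2x^5 - 5x^4 - (16/3)x^3 - (17/3)x^2 - (8/3)x + 14/3


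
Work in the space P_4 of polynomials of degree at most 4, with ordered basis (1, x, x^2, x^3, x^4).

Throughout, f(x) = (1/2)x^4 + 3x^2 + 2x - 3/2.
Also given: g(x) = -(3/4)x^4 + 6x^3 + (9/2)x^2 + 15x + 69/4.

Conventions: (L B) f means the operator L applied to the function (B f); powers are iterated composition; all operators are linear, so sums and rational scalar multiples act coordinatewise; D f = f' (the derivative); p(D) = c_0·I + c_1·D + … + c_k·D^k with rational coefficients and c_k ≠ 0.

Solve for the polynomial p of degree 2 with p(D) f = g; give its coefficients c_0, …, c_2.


c_0 = -3/2, c_1 = 3, c_2 = 3/2

D^0 f = (1/2)x^4 + 3x^2 + 2x - 3/2
D^1 f = 2x^3 + 6x + 2
D^2 f = 6x^2 + 6
matching coefficients of g against c_0 f + c_1 Df + … from the top degree down determines the c_i
solution: c_0 = -3/2, c_1 = 3, c_2 = 3/2
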